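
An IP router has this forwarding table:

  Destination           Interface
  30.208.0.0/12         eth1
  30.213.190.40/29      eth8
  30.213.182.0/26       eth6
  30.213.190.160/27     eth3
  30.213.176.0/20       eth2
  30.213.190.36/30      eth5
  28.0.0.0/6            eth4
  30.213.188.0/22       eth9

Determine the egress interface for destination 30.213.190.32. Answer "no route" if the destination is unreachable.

eth9

Routes whose prefix contains 30.213.190.32:
  28.0.0.0/6 (28.0.0.0 - 31.255.255.255) -> eth4
  30.208.0.0/12 (30.208.0.0 - 30.223.255.255) -> eth1
  30.213.176.0/20 (30.213.176.0 - 30.213.191.255) -> eth2
  30.213.188.0/22 (30.213.188.0 - 30.213.191.255) -> eth9
More-specific entries that do NOT match:
  30.213.190.36/30 (30.213.190.36 - 30.213.190.39) does not contain 30.213.190.32
  30.213.190.40/29 (30.213.190.40 - 30.213.190.47) does not contain 30.213.190.32
  30.213.190.160/27 (30.213.190.160 - 30.213.190.191) does not contain 30.213.190.32
  30.213.182.0/26 (30.213.182.0 - 30.213.182.63) does not contain 30.213.190.32
Longest matching prefix is /22 -> interface eth9.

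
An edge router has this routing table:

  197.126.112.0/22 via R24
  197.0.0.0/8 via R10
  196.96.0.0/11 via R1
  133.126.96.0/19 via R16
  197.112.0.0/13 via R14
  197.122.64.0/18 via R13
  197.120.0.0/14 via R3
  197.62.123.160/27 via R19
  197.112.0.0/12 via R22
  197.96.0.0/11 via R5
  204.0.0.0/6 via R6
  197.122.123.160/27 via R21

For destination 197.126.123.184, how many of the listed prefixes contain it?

3

Prefixes containing 197.126.123.184:
  197.0.0.0/8 (197.0.0.0 - 197.255.255.255)
  197.96.0.0/11 (197.96.0.0 - 197.127.255.255)
  197.112.0.0/12 (197.112.0.0 - 197.127.255.255)
Total matching entries: 3.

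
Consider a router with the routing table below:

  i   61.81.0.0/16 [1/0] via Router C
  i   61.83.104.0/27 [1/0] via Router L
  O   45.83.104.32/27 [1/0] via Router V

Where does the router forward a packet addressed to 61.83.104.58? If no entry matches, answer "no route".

no route

No entry's prefix contains 61.83.104.58; there is no default route.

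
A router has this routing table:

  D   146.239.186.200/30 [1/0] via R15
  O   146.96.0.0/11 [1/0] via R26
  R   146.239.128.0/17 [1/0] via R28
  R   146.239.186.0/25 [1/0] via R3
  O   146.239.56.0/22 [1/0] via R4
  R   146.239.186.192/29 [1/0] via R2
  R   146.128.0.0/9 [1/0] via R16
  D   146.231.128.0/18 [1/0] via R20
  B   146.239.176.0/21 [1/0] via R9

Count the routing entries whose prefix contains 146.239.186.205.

2

Prefixes containing 146.239.186.205:
  146.128.0.0/9 (146.128.0.0 - 146.255.255.255)
  146.239.128.0/17 (146.239.128.0 - 146.239.255.255)
Total matching entries: 2.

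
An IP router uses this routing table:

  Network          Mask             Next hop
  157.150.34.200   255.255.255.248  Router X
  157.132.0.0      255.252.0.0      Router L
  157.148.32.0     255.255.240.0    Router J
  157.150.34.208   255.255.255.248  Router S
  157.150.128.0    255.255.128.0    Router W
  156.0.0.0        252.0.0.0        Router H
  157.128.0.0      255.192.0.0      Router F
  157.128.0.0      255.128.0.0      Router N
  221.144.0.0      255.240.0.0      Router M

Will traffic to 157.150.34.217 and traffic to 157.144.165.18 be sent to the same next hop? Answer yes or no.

157.150.34.217: longest match 157.128.0.0/10 -> Router F
157.144.165.18: longest match 157.128.0.0/10 -> Router F

yes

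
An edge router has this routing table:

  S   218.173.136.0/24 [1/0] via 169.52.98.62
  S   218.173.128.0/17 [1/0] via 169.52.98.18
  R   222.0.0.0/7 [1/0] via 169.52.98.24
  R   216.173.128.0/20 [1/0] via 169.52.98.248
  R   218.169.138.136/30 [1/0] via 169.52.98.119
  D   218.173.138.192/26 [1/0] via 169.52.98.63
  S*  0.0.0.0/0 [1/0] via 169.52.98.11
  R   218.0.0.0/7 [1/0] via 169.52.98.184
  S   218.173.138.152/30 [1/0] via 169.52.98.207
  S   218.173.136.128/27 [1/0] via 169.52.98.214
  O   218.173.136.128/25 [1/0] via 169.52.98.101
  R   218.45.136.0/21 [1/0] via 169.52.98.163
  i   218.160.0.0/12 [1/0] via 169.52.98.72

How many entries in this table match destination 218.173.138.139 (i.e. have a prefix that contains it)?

Prefixes containing 218.173.138.139:
  0.0.0.0/0 (default, matches everything)
  218.0.0.0/7 (218.0.0.0 - 219.255.255.255)
  218.160.0.0/12 (218.160.0.0 - 218.175.255.255)
  218.173.128.0/17 (218.173.128.0 - 218.173.255.255)
Total matching entries: 4.

4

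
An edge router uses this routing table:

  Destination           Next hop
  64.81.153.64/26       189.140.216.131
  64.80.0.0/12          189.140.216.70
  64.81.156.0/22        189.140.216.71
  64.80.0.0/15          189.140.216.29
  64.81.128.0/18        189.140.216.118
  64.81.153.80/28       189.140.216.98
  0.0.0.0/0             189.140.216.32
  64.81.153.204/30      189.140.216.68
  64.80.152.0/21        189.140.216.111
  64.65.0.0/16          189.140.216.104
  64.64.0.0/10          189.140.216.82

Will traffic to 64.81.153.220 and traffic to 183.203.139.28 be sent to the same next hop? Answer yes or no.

64.81.153.220: longest match 64.81.128.0/18 -> 189.140.216.118
183.203.139.28: longest match 0.0.0.0/0 -> 189.140.216.32

no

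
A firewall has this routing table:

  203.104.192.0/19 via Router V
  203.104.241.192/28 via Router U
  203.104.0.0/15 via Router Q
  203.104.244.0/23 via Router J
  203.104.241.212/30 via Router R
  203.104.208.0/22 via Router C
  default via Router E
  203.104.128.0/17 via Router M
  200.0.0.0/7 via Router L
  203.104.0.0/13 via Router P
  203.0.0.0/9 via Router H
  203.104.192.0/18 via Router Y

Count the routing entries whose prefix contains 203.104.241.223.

Prefixes containing 203.104.241.223:
  0.0.0.0/0 (default, matches everything)
  203.0.0.0/9 (203.0.0.0 - 203.127.255.255)
  203.104.0.0/13 (203.104.0.0 - 203.111.255.255)
  203.104.0.0/15 (203.104.0.0 - 203.105.255.255)
  203.104.128.0/17 (203.104.128.0 - 203.104.255.255)
  203.104.192.0/18 (203.104.192.0 - 203.104.255.255)
Total matching entries: 6.

6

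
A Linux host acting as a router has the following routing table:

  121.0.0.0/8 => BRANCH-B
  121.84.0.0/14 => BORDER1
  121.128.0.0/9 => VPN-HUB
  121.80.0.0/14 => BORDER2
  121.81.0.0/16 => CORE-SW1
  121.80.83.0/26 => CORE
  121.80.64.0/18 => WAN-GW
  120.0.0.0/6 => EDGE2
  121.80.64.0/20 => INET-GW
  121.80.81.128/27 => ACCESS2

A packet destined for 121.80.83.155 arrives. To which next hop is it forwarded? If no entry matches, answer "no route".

Routes whose prefix contains 121.80.83.155:
  120.0.0.0/6 (120.0.0.0 - 123.255.255.255) -> EDGE2
  121.0.0.0/8 (121.0.0.0 - 121.255.255.255) -> BRANCH-B
  121.80.0.0/14 (121.80.0.0 - 121.83.255.255) -> BORDER2
  121.80.64.0/18 (121.80.64.0 - 121.80.127.255) -> WAN-GW
More-specific entries that do NOT match:
  121.80.81.128/27 (121.80.81.128 - 121.80.81.159) does not contain 121.80.83.155
  121.80.83.0/26 (121.80.83.0 - 121.80.83.63) does not contain 121.80.83.155
  121.80.64.0/20 (121.80.64.0 - 121.80.79.255) does not contain 121.80.83.155
Longest matching prefix is /18 -> next hop WAN-GW.

WAN-GW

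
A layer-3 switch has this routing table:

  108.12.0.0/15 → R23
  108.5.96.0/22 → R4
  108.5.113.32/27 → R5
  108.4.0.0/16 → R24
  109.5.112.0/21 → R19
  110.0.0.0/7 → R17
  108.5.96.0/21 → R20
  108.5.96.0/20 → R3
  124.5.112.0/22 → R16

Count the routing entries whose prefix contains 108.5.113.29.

0

No listed prefix contains 108.5.113.29.
Total matching entries: 0.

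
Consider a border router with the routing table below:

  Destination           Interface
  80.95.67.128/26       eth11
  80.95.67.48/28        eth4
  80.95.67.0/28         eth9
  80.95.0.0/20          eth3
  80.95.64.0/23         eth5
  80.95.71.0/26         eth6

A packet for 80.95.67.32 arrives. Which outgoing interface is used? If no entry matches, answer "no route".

no route

No entry's prefix contains 80.95.67.32; there is no default route.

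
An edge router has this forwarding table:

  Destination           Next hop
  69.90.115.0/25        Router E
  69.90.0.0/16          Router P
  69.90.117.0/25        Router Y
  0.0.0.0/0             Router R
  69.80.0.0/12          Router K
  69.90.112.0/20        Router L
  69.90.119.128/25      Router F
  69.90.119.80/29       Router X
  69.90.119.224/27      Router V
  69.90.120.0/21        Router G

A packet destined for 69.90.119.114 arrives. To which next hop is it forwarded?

Router L

Routes whose prefix contains 69.90.119.114:
  0.0.0.0/0 (default, matches everything) -> Router R
  69.80.0.0/12 (69.80.0.0 - 69.95.255.255) -> Router K
  69.90.0.0/16 (69.90.0.0 - 69.90.255.255) -> Router P
  69.90.112.0/20 (69.90.112.0 - 69.90.127.255) -> Router L
More-specific entries that do NOT match:
  69.90.119.80/29 (69.90.119.80 - 69.90.119.87) does not contain 69.90.119.114
  69.90.119.224/27 (69.90.119.224 - 69.90.119.255) does not contain 69.90.119.114
  69.90.115.0/25 (69.90.115.0 - 69.90.115.127) does not contain 69.90.119.114
  69.90.117.0/25 (69.90.117.0 - 69.90.117.127) does not contain 69.90.119.114
  69.90.119.128/25 (69.90.119.128 - 69.90.119.255) does not contain 69.90.119.114
  69.90.120.0/21 (69.90.120.0 - 69.90.127.255) does not contain 69.90.119.114
Longest matching prefix is /20 -> next hop Router L.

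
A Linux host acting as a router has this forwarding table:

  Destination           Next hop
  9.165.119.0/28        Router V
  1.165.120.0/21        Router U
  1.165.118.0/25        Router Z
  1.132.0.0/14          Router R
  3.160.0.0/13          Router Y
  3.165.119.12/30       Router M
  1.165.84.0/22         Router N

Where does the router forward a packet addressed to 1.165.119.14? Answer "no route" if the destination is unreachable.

No entry's prefix contains 1.165.119.14; there is no default route.

no route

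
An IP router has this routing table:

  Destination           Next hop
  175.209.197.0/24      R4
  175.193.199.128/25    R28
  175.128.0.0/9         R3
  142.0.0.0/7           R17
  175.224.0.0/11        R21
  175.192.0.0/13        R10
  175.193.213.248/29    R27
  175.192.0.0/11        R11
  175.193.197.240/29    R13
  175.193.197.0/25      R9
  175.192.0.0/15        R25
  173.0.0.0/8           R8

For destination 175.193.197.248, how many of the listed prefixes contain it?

4

Prefixes containing 175.193.197.248:
  175.128.0.0/9 (175.128.0.0 - 175.255.255.255)
  175.192.0.0/11 (175.192.0.0 - 175.223.255.255)
  175.192.0.0/13 (175.192.0.0 - 175.199.255.255)
  175.192.0.0/15 (175.192.0.0 - 175.193.255.255)
Total matching entries: 4.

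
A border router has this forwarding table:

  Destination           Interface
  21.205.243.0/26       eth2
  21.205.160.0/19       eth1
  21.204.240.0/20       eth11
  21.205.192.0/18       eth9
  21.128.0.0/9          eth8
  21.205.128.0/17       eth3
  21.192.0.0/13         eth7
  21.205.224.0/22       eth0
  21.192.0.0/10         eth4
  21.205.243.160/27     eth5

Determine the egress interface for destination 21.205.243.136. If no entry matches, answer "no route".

eth9

Routes whose prefix contains 21.205.243.136:
  21.128.0.0/9 (21.128.0.0 - 21.255.255.255) -> eth8
  21.192.0.0/10 (21.192.0.0 - 21.255.255.255) -> eth4
  21.205.128.0/17 (21.205.128.0 - 21.205.255.255) -> eth3
  21.205.192.0/18 (21.205.192.0 - 21.205.255.255) -> eth9
More-specific entries that do NOT match:
  21.205.243.160/27 (21.205.243.160 - 21.205.243.191) does not contain 21.205.243.136
  21.205.243.0/26 (21.205.243.0 - 21.205.243.63) does not contain 21.205.243.136
  21.205.224.0/22 (21.205.224.0 - 21.205.227.255) does not contain 21.205.243.136
  21.204.240.0/20 (21.204.240.0 - 21.204.255.255) does not contain 21.205.243.136
  21.205.160.0/19 (21.205.160.0 - 21.205.191.255) does not contain 21.205.243.136
Longest matching prefix is /18 -> interface eth9.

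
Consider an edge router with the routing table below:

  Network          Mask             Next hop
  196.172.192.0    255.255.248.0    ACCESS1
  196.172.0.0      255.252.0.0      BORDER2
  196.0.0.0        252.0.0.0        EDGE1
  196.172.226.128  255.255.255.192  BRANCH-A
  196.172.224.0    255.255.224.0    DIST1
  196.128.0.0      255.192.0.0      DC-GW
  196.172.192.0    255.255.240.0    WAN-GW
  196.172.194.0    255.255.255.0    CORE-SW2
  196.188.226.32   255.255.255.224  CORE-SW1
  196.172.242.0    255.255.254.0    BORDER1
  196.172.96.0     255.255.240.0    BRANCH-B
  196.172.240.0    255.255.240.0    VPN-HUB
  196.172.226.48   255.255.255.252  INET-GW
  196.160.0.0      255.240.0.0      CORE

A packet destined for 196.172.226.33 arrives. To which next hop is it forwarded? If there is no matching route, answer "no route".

DIST1

Routes whose prefix contains 196.172.226.33:
  196.0.0.0/6 (196.0.0.0 - 199.255.255.255) -> EDGE1
  196.128.0.0/10 (196.128.0.0 - 196.191.255.255) -> DC-GW
  196.160.0.0/12 (196.160.0.0 - 196.175.255.255) -> CORE
  196.172.0.0/14 (196.172.0.0 - 196.175.255.255) -> BORDER2
  196.172.224.0/19 (196.172.224.0 - 196.172.255.255) -> DIST1
More-specific entries that do NOT match:
  196.172.226.48/30 (196.172.226.48 - 196.172.226.51) does not contain 196.172.226.33
  196.188.226.32/27 (196.188.226.32 - 196.188.226.63) does not contain 196.172.226.33
  196.172.226.128/26 (196.172.226.128 - 196.172.226.191) does not contain 196.172.226.33
  196.172.194.0/24 (196.172.194.0 - 196.172.194.255) does not contain 196.172.226.33
  196.172.242.0/23 (196.172.242.0 - 196.172.243.255) does not contain 196.172.226.33
  196.172.192.0/21 (196.172.192.0 - 196.172.199.255) does not contain 196.172.226.33
  196.172.192.0/20 (196.172.192.0 - 196.172.207.255) does not contain 196.172.226.33
  196.172.96.0/20 (196.172.96.0 - 196.172.111.255) does not contain 196.172.226.33
  196.172.240.0/20 (196.172.240.0 - 196.172.255.255) does not contain 196.172.226.33
Longest matching prefix is /19 -> next hop DIST1.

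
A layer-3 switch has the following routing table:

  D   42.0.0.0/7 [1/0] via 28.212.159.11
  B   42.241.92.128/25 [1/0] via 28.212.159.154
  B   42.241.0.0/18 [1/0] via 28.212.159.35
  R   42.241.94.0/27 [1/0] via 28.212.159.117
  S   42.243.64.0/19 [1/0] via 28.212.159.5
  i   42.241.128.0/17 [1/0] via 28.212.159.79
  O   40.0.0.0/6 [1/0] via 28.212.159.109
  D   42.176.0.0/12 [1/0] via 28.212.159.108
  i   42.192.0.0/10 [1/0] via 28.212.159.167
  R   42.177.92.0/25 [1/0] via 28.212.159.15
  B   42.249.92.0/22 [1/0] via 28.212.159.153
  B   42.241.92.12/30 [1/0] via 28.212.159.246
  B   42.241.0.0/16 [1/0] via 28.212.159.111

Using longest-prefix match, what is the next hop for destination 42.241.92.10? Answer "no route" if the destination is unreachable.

28.212.159.111

Routes whose prefix contains 42.241.92.10:
  40.0.0.0/6 (40.0.0.0 - 43.255.255.255) -> 28.212.159.109
  42.0.0.0/7 (42.0.0.0 - 43.255.255.255) -> 28.212.159.11
  42.192.0.0/10 (42.192.0.0 - 42.255.255.255) -> 28.212.159.167
  42.241.0.0/16 (42.241.0.0 - 42.241.255.255) -> 28.212.159.111
More-specific entries that do NOT match:
  42.241.92.12/30 (42.241.92.12 - 42.241.92.15) does not contain 42.241.92.10
  42.241.94.0/27 (42.241.94.0 - 42.241.94.31) does not contain 42.241.92.10
  42.241.92.128/25 (42.241.92.128 - 42.241.92.255) does not contain 42.241.92.10
  42.177.92.0/25 (42.177.92.0 - 42.177.92.127) does not contain 42.241.92.10
  42.249.92.0/22 (42.249.92.0 - 42.249.95.255) does not contain 42.241.92.10
  42.243.64.0/19 (42.243.64.0 - 42.243.95.255) does not contain 42.241.92.10
  42.241.0.0/18 (42.241.0.0 - 42.241.63.255) does not contain 42.241.92.10
  42.241.128.0/17 (42.241.128.0 - 42.241.255.255) does not contain 42.241.92.10
Longest matching prefix is /16 -> next hop 28.212.159.111.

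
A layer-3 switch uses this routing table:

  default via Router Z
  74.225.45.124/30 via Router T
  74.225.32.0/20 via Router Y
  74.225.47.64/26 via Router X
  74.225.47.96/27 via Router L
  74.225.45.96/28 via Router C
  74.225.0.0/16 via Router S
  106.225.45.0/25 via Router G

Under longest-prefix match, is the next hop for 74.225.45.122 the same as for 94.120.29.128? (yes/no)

74.225.45.122: longest match 74.225.32.0/20 -> Router Y
94.120.29.128: longest match 0.0.0.0/0 -> Router Z

no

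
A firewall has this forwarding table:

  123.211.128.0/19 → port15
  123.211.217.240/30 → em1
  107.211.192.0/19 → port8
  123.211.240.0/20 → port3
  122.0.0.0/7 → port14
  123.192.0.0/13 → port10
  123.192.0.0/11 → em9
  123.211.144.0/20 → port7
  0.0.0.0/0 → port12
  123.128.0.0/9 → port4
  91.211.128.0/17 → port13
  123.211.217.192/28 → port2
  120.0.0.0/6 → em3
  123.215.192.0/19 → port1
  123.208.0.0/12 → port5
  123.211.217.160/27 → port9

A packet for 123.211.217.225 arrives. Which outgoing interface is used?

port5

Routes whose prefix contains 123.211.217.225:
  0.0.0.0/0 (default, matches everything) -> port12
  120.0.0.0/6 (120.0.0.0 - 123.255.255.255) -> em3
  122.0.0.0/7 (122.0.0.0 - 123.255.255.255) -> port14
  123.128.0.0/9 (123.128.0.0 - 123.255.255.255) -> port4
  123.192.0.0/11 (123.192.0.0 - 123.223.255.255) -> em9
  123.208.0.0/12 (123.208.0.0 - 123.223.255.255) -> port5
More-specific entries that do NOT match:
  123.211.217.240/30 (123.211.217.240 - 123.211.217.243) does not contain 123.211.217.225
  123.211.217.192/28 (123.211.217.192 - 123.211.217.207) does not contain 123.211.217.225
  123.211.217.160/27 (123.211.217.160 - 123.211.217.191) does not contain 123.211.217.225
  123.211.240.0/20 (123.211.240.0 - 123.211.255.255) does not contain 123.211.217.225
  123.211.144.0/20 (123.211.144.0 - 123.211.159.255) does not contain 123.211.217.225
  123.211.128.0/19 (123.211.128.0 - 123.211.159.255) does not contain 123.211.217.225
  107.211.192.0/19 (107.211.192.0 - 107.211.223.255) does not contain 123.211.217.225
  123.215.192.0/19 (123.215.192.0 - 123.215.223.255) does not contain 123.211.217.225
  91.211.128.0/17 (91.211.128.0 - 91.211.255.255) does not contain 123.211.217.225
  123.192.0.0/13 (123.192.0.0 - 123.199.255.255) does not contain 123.211.217.225
Longest matching prefix is /12 -> interface port5.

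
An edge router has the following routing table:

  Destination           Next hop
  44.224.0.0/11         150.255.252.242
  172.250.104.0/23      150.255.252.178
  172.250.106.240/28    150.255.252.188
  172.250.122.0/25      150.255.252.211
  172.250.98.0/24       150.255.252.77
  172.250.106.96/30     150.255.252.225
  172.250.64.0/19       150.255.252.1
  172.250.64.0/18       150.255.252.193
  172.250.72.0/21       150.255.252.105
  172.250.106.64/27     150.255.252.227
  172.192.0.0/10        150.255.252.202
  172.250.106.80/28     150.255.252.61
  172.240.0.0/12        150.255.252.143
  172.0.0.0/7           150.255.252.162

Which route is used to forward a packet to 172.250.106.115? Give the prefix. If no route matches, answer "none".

172.250.64.0/18

Entries matching 172.250.106.115:
  172.0.0.0/7 (172.0.0.0 - 173.255.255.255)
  172.192.0.0/10 (172.192.0.0 - 172.255.255.255)
  172.240.0.0/12 (172.240.0.0 - 172.255.255.255)
  172.250.64.0/18 (172.250.64.0 - 172.250.127.255)
Most specific is 172.250.64.0/18.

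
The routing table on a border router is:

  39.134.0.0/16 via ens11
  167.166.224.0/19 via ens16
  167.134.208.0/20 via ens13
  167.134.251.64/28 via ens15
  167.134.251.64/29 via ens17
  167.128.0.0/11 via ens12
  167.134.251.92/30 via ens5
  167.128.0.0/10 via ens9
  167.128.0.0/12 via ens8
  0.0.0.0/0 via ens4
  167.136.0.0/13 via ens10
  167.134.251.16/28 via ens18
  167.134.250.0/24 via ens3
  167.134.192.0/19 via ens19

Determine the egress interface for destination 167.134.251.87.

ens8

Routes whose prefix contains 167.134.251.87:
  0.0.0.0/0 (default, matches everything) -> ens4
  167.128.0.0/10 (167.128.0.0 - 167.191.255.255) -> ens9
  167.128.0.0/11 (167.128.0.0 - 167.159.255.255) -> ens12
  167.128.0.0/12 (167.128.0.0 - 167.143.255.255) -> ens8
More-specific entries that do NOT match:
  167.134.251.92/30 (167.134.251.92 - 167.134.251.95) does not contain 167.134.251.87
  167.134.251.64/29 (167.134.251.64 - 167.134.251.71) does not contain 167.134.251.87
  167.134.251.64/28 (167.134.251.64 - 167.134.251.79) does not contain 167.134.251.87
  167.134.251.16/28 (167.134.251.16 - 167.134.251.31) does not contain 167.134.251.87
  167.134.250.0/24 (167.134.250.0 - 167.134.250.255) does not contain 167.134.251.87
  167.134.208.0/20 (167.134.208.0 - 167.134.223.255) does not contain 167.134.251.87
  167.166.224.0/19 (167.166.224.0 - 167.166.255.255) does not contain 167.134.251.87
  167.134.192.0/19 (167.134.192.0 - 167.134.223.255) does not contain 167.134.251.87
  39.134.0.0/16 (39.134.0.0 - 39.134.255.255) does not contain 167.134.251.87
  167.136.0.0/13 (167.136.0.0 - 167.143.255.255) does not contain 167.134.251.87
Longest matching prefix is /12 -> interface ens8.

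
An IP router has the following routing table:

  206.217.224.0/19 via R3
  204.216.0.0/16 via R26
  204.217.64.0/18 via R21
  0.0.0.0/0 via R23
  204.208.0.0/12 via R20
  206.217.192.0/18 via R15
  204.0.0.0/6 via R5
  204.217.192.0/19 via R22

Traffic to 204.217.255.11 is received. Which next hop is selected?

R20

Routes whose prefix contains 204.217.255.11:
  0.0.0.0/0 (default, matches everything) -> R23
  204.0.0.0/6 (204.0.0.0 - 207.255.255.255) -> R5
  204.208.0.0/12 (204.208.0.0 - 204.223.255.255) -> R20
More-specific entries that do NOT match:
  206.217.224.0/19 (206.217.224.0 - 206.217.255.255) does not contain 204.217.255.11
  204.217.192.0/19 (204.217.192.0 - 204.217.223.255) does not contain 204.217.255.11
  204.217.64.0/18 (204.217.64.0 - 204.217.127.255) does not contain 204.217.255.11
  206.217.192.0/18 (206.217.192.0 - 206.217.255.255) does not contain 204.217.255.11
  204.216.0.0/16 (204.216.0.0 - 204.216.255.255) does not contain 204.217.255.11
Longest matching prefix is /12 -> next hop R20.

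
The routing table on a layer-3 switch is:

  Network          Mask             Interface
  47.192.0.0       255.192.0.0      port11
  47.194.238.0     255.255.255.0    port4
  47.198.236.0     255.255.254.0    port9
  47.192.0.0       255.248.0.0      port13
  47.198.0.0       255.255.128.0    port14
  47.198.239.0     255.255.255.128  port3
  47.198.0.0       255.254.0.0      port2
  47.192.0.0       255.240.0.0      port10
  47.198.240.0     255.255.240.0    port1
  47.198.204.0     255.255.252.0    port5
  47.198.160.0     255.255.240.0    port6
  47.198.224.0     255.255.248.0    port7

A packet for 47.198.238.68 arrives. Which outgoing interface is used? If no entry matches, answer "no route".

Routes whose prefix contains 47.198.238.68:
  47.192.0.0/10 (47.192.0.0 - 47.255.255.255) -> port11
  47.192.0.0/12 (47.192.0.0 - 47.207.255.255) -> port10
  47.192.0.0/13 (47.192.0.0 - 47.199.255.255) -> port13
  47.198.0.0/15 (47.198.0.0 - 47.199.255.255) -> port2
More-specific entries that do NOT match:
  47.198.239.0/25 (47.198.239.0 - 47.198.239.127) does not contain 47.198.238.68
  47.194.238.0/24 (47.194.238.0 - 47.194.238.255) does not contain 47.198.238.68
  47.198.236.0/23 (47.198.236.0 - 47.198.237.255) does not contain 47.198.238.68
  47.198.204.0/22 (47.198.204.0 - 47.198.207.255) does not contain 47.198.238.68
  47.198.224.0/21 (47.198.224.0 - 47.198.231.255) does not contain 47.198.238.68
  47.198.240.0/20 (47.198.240.0 - 47.198.255.255) does not contain 47.198.238.68
  47.198.160.0/20 (47.198.160.0 - 47.198.175.255) does not contain 47.198.238.68
  47.198.0.0/17 (47.198.0.0 - 47.198.127.255) does not contain 47.198.238.68
Longest matching prefix is /15 -> interface port2.

port2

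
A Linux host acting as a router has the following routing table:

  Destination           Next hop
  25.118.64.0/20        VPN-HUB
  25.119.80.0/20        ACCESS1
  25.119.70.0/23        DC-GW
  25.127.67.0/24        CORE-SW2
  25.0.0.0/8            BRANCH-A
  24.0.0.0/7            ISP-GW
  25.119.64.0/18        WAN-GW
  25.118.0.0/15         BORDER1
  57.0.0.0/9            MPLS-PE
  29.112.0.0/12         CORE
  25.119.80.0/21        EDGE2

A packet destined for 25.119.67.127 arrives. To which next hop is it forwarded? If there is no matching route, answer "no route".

WAN-GW

Routes whose prefix contains 25.119.67.127:
  24.0.0.0/7 (24.0.0.0 - 25.255.255.255) -> ISP-GW
  25.0.0.0/8 (25.0.0.0 - 25.255.255.255) -> BRANCH-A
  25.118.0.0/15 (25.118.0.0 - 25.119.255.255) -> BORDER1
  25.119.64.0/18 (25.119.64.0 - 25.119.127.255) -> WAN-GW
More-specific entries that do NOT match:
  25.127.67.0/24 (25.127.67.0 - 25.127.67.255) does not contain 25.119.67.127
  25.119.70.0/23 (25.119.70.0 - 25.119.71.255) does not contain 25.119.67.127
  25.119.80.0/21 (25.119.80.0 - 25.119.87.255) does not contain 25.119.67.127
  25.118.64.0/20 (25.118.64.0 - 25.118.79.255) does not contain 25.119.67.127
  25.119.80.0/20 (25.119.80.0 - 25.119.95.255) does not contain 25.119.67.127
Longest matching prefix is /18 -> next hop WAN-GW.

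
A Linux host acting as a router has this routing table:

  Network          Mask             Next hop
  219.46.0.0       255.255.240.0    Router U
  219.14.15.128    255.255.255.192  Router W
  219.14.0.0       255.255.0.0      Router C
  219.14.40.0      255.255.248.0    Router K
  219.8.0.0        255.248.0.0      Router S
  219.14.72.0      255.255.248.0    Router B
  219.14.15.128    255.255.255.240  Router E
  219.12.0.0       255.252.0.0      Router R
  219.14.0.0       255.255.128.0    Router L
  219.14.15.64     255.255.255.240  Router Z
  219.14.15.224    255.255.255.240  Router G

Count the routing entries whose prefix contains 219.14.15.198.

Prefixes containing 219.14.15.198:
  219.8.0.0/13 (219.8.0.0 - 219.15.255.255)
  219.12.0.0/14 (219.12.0.0 - 219.15.255.255)
  219.14.0.0/16 (219.14.0.0 - 219.14.255.255)
  219.14.0.0/17 (219.14.0.0 - 219.14.127.255)
Total matching entries: 4.

4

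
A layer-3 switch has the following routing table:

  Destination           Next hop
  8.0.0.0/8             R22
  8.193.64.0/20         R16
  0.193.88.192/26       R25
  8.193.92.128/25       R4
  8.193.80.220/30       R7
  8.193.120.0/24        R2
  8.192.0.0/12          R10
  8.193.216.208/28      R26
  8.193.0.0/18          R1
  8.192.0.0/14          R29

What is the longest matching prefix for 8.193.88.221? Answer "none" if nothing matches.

Entries matching 8.193.88.221:
  8.0.0.0/8 (8.0.0.0 - 8.255.255.255)
  8.192.0.0/12 (8.192.0.0 - 8.207.255.255)
  8.192.0.0/14 (8.192.0.0 - 8.195.255.255)
Most specific is 8.192.0.0/14.

8.192.0.0/14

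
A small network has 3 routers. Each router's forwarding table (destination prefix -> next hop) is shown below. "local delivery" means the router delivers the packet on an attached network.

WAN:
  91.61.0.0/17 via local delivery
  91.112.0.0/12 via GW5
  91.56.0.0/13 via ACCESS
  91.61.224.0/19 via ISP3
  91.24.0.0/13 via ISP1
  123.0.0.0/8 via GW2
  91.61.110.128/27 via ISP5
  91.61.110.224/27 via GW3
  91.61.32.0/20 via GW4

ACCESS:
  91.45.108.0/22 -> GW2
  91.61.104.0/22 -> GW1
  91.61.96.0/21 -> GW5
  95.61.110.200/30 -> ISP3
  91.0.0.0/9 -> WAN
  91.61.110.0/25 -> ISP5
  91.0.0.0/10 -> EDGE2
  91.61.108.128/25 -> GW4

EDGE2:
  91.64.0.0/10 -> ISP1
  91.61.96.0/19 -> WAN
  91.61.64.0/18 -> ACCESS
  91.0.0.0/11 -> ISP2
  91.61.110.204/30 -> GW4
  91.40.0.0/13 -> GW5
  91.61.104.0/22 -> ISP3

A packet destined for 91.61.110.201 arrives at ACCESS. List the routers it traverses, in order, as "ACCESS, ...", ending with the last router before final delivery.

ACCESS, EDGE2, WAN

At ACCESS: longest match for 91.61.110.201 is 91.0.0.0/10 -> EDGE2
At EDGE2: longest match for 91.61.110.201 is 91.61.96.0/19 -> WAN
At WAN: longest match for 91.61.110.201 is 91.61.0.0/17 -> local delivery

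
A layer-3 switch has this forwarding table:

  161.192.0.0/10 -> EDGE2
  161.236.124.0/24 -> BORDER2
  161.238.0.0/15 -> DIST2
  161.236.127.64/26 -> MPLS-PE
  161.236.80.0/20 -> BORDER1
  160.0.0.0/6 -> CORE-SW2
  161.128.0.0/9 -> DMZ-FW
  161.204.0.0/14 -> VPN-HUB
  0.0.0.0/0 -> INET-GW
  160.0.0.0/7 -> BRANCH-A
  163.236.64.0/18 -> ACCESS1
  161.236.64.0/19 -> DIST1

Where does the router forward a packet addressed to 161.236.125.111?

Routes whose prefix contains 161.236.125.111:
  0.0.0.0/0 (default, matches everything) -> INET-GW
  160.0.0.0/6 (160.0.0.0 - 163.255.255.255) -> CORE-SW2
  160.0.0.0/7 (160.0.0.0 - 161.255.255.255) -> BRANCH-A
  161.128.0.0/9 (161.128.0.0 - 161.255.255.255) -> DMZ-FW
  161.192.0.0/10 (161.192.0.0 - 161.255.255.255) -> EDGE2
More-specific entries that do NOT match:
  161.236.127.64/26 (161.236.127.64 - 161.236.127.127) does not contain 161.236.125.111
  161.236.124.0/24 (161.236.124.0 - 161.236.124.255) does not contain 161.236.125.111
  161.236.80.0/20 (161.236.80.0 - 161.236.95.255) does not contain 161.236.125.111
  161.236.64.0/19 (161.236.64.0 - 161.236.95.255) does not contain 161.236.125.111
  163.236.64.0/18 (163.236.64.0 - 163.236.127.255) does not contain 161.236.125.111
  161.238.0.0/15 (161.238.0.0 - 161.239.255.255) does not contain 161.236.125.111
  161.204.0.0/14 (161.204.0.0 - 161.207.255.255) does not contain 161.236.125.111
Longest matching prefix is /10 -> next hop EDGE2.

EDGE2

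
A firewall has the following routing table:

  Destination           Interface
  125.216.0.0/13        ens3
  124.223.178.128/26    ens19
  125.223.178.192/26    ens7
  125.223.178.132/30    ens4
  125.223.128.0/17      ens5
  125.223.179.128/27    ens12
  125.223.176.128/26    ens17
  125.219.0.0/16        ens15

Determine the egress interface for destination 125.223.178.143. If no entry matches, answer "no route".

ens5

Routes whose prefix contains 125.223.178.143:
  125.216.0.0/13 (125.216.0.0 - 125.223.255.255) -> ens3
  125.223.128.0/17 (125.223.128.0 - 125.223.255.255) -> ens5
More-specific entries that do NOT match:
  125.223.178.132/30 (125.223.178.132 - 125.223.178.135) does not contain 125.223.178.143
  125.223.179.128/27 (125.223.179.128 - 125.223.179.159) does not contain 125.223.178.143
  124.223.178.128/26 (124.223.178.128 - 124.223.178.191) does not contain 125.223.178.143
  125.223.178.192/26 (125.223.178.192 - 125.223.178.255) does not contain 125.223.178.143
  125.223.176.128/26 (125.223.176.128 - 125.223.176.191) does not contain 125.223.178.143
Longest matching prefix is /17 -> interface ens5.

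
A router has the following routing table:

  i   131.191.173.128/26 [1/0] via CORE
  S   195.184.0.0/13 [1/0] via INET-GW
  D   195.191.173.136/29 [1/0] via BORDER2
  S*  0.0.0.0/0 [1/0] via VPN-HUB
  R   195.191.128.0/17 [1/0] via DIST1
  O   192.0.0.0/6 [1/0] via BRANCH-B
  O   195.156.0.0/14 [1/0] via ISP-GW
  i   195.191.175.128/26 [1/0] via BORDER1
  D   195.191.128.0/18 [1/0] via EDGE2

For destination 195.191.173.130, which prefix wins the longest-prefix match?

195.191.128.0/18

Entries matching 195.191.173.130:
  0.0.0.0/0 (default, matches everything)
  192.0.0.0/6 (192.0.0.0 - 195.255.255.255)
  195.184.0.0/13 (195.184.0.0 - 195.191.255.255)
  195.191.128.0/17 (195.191.128.0 - 195.191.255.255)
  195.191.128.0/18 (195.191.128.0 - 195.191.191.255)
Most specific is 195.191.128.0/18.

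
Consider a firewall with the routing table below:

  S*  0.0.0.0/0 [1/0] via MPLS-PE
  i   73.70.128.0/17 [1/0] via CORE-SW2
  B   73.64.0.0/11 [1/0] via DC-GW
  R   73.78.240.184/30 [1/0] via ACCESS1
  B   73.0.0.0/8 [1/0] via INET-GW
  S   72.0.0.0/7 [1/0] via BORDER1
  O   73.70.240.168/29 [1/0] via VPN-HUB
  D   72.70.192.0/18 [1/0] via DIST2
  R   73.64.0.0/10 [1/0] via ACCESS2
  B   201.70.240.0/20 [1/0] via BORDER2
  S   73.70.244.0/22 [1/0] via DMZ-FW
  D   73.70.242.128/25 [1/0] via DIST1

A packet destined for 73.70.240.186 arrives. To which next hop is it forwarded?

Routes whose prefix contains 73.70.240.186:
  0.0.0.0/0 (default, matches everything) -> MPLS-PE
  72.0.0.0/7 (72.0.0.0 - 73.255.255.255) -> BORDER1
  73.0.0.0/8 (73.0.0.0 - 73.255.255.255) -> INET-GW
  73.64.0.0/10 (73.64.0.0 - 73.127.255.255) -> ACCESS2
  73.64.0.0/11 (73.64.0.0 - 73.95.255.255) -> DC-GW
  73.70.128.0/17 (73.70.128.0 - 73.70.255.255) -> CORE-SW2
More-specific entries that do NOT match:
  73.78.240.184/30 (73.78.240.184 - 73.78.240.187) does not contain 73.70.240.186
  73.70.240.168/29 (73.70.240.168 - 73.70.240.175) does not contain 73.70.240.186
  73.70.242.128/25 (73.70.242.128 - 73.70.242.255) does not contain 73.70.240.186
  73.70.244.0/22 (73.70.244.0 - 73.70.247.255) does not contain 73.70.240.186
  201.70.240.0/20 (201.70.240.0 - 201.70.255.255) does not contain 73.70.240.186
  72.70.192.0/18 (72.70.192.0 - 72.70.255.255) does not contain 73.70.240.186
Longest matching prefix is /17 -> next hop CORE-SW2.

CORE-SW2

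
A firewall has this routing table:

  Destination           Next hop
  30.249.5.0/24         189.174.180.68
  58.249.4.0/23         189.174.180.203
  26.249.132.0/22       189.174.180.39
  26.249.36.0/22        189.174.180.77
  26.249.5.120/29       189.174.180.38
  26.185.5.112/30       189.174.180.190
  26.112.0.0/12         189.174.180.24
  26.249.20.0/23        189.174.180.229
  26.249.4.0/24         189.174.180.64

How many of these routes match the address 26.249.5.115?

0

No listed prefix contains 26.249.5.115.
Total matching entries: 0.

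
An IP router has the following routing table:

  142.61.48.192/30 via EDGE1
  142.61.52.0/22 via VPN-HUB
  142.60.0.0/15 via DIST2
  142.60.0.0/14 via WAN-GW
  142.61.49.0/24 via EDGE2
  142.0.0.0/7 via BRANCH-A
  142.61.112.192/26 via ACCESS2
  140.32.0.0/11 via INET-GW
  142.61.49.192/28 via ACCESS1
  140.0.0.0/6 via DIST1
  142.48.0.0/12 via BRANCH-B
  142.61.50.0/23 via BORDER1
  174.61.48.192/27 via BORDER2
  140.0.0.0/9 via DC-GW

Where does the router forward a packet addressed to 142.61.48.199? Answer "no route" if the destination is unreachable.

Routes whose prefix contains 142.61.48.199:
  140.0.0.0/6 (140.0.0.0 - 143.255.255.255) -> DIST1
  142.0.0.0/7 (142.0.0.0 - 143.255.255.255) -> BRANCH-A
  142.48.0.0/12 (142.48.0.0 - 142.63.255.255) -> BRANCH-B
  142.60.0.0/14 (142.60.0.0 - 142.63.255.255) -> WAN-GW
  142.60.0.0/15 (142.60.0.0 - 142.61.255.255) -> DIST2
More-specific entries that do NOT match:
  142.61.48.192/30 (142.61.48.192 - 142.61.48.195) does not contain 142.61.48.199
  142.61.49.192/28 (142.61.49.192 - 142.61.49.207) does not contain 142.61.48.199
  174.61.48.192/27 (174.61.48.192 - 174.61.48.223) does not contain 142.61.48.199
  142.61.112.192/26 (142.61.112.192 - 142.61.112.255) does not contain 142.61.48.199
  142.61.49.0/24 (142.61.49.0 - 142.61.49.255) does not contain 142.61.48.199
  142.61.50.0/23 (142.61.50.0 - 142.61.51.255) does not contain 142.61.48.199
  142.61.52.0/22 (142.61.52.0 - 142.61.55.255) does not contain 142.61.48.199
Longest matching prefix is /15 -> next hop DIST2.

DIST2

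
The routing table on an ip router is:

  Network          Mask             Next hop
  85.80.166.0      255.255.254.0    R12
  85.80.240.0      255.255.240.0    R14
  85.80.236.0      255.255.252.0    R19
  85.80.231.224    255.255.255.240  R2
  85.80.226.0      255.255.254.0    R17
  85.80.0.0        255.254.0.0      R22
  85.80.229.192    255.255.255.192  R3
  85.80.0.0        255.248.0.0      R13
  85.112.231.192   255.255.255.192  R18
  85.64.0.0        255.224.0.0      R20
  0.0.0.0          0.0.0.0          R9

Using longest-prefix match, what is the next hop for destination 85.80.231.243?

Routes whose prefix contains 85.80.231.243:
  0.0.0.0/0 (default, matches everything) -> R9
  85.64.0.0/11 (85.64.0.0 - 85.95.255.255) -> R20
  85.80.0.0/13 (85.80.0.0 - 85.87.255.255) -> R13
  85.80.0.0/15 (85.80.0.0 - 85.81.255.255) -> R22
More-specific entries that do NOT match:
  85.80.231.224/28 (85.80.231.224 - 85.80.231.239) does not contain 85.80.231.243
  85.80.229.192/26 (85.80.229.192 - 85.80.229.255) does not contain 85.80.231.243
  85.112.231.192/26 (85.112.231.192 - 85.112.231.255) does not contain 85.80.231.243
  85.80.166.0/23 (85.80.166.0 - 85.80.167.255) does not contain 85.80.231.243
  85.80.226.0/23 (85.80.226.0 - 85.80.227.255) does not contain 85.80.231.243
  85.80.236.0/22 (85.80.236.0 - 85.80.239.255) does not contain 85.80.231.243
  85.80.240.0/20 (85.80.240.0 - 85.80.255.255) does not contain 85.80.231.243
Longest matching prefix is /15 -> next hop R22.

R22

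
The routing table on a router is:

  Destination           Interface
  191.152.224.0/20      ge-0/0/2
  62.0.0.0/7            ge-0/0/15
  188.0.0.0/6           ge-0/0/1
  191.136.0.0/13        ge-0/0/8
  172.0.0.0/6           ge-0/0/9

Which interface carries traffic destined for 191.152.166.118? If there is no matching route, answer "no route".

ge-0/0/1

Routes whose prefix contains 191.152.166.118:
  188.0.0.0/6 (188.0.0.0 - 191.255.255.255) -> ge-0/0/1
More-specific entries that do NOT match:
  191.152.224.0/20 (191.152.224.0 - 191.152.239.255) does not contain 191.152.166.118
  191.136.0.0/13 (191.136.0.0 - 191.143.255.255) does not contain 191.152.166.118
  62.0.0.0/7 (62.0.0.0 - 63.255.255.255) does not contain 191.152.166.118
Longest matching prefix is /6 -> interface ge-0/0/1.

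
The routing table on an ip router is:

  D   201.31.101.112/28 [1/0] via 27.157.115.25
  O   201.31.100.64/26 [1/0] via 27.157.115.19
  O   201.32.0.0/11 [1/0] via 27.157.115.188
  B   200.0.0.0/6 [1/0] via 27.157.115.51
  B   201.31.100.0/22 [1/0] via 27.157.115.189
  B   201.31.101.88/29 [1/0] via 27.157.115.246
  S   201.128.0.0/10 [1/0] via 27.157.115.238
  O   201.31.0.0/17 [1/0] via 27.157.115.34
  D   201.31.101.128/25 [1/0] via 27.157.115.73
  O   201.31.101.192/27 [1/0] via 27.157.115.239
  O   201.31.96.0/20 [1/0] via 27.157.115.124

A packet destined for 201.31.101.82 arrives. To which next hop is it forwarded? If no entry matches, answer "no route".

Routes whose prefix contains 201.31.101.82:
  200.0.0.0/6 (200.0.0.0 - 203.255.255.255) -> 27.157.115.51
  201.31.0.0/17 (201.31.0.0 - 201.31.127.255) -> 27.157.115.34
  201.31.96.0/20 (201.31.96.0 - 201.31.111.255) -> 27.157.115.124
  201.31.100.0/22 (201.31.100.0 - 201.31.103.255) -> 27.157.115.189
More-specific entries that do NOT match:
  201.31.101.88/29 (201.31.101.88 - 201.31.101.95) does not contain 201.31.101.82
  201.31.101.112/28 (201.31.101.112 - 201.31.101.127) does not contain 201.31.101.82
  201.31.101.192/27 (201.31.101.192 - 201.31.101.223) does not contain 201.31.101.82
  201.31.100.64/26 (201.31.100.64 - 201.31.100.127) does not contain 201.31.101.82
  201.31.101.128/25 (201.31.101.128 - 201.31.101.255) does not contain 201.31.101.82
Longest matching prefix is /22 -> next hop 27.157.115.189.

27.157.115.189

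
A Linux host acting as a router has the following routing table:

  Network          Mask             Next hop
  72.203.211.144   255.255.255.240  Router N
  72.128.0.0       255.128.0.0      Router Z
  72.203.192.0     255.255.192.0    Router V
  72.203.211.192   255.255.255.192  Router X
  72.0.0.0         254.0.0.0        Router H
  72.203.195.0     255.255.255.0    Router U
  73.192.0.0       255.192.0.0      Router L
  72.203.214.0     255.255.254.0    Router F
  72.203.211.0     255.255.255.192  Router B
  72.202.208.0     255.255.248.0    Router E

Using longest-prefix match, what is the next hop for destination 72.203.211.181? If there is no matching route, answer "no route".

Routes whose prefix contains 72.203.211.181:
  72.0.0.0/7 (72.0.0.0 - 73.255.255.255) -> Router H
  72.128.0.0/9 (72.128.0.0 - 72.255.255.255) -> Router Z
  72.203.192.0/18 (72.203.192.0 - 72.203.255.255) -> Router V
More-specific entries that do NOT match:
  72.203.211.144/28 (72.203.211.144 - 72.203.211.159) does not contain 72.203.211.181
  72.203.211.192/26 (72.203.211.192 - 72.203.211.255) does not contain 72.203.211.181
  72.203.211.0/26 (72.203.211.0 - 72.203.211.63) does not contain 72.203.211.181
  72.203.195.0/24 (72.203.195.0 - 72.203.195.255) does not contain 72.203.211.181
  72.203.214.0/23 (72.203.214.0 - 72.203.215.255) does not contain 72.203.211.181
  72.202.208.0/21 (72.202.208.0 - 72.202.215.255) does not contain 72.203.211.181
Longest matching prefix is /18 -> next hop Router V.

Router V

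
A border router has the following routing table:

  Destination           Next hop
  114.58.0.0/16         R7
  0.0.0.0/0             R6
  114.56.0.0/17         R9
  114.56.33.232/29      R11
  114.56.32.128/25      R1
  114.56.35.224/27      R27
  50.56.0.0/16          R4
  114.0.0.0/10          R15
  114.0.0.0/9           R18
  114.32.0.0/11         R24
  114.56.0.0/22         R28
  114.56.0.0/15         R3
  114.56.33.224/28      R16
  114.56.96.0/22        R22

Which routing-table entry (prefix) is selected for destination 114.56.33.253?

Entries matching 114.56.33.253:
  0.0.0.0/0 (default, matches everything)
  114.0.0.0/9 (114.0.0.0 - 114.127.255.255)
  114.0.0.0/10 (114.0.0.0 - 114.63.255.255)
  114.32.0.0/11 (114.32.0.0 - 114.63.255.255)
  114.56.0.0/15 (114.56.0.0 - 114.57.255.255)
  114.56.0.0/17 (114.56.0.0 - 114.56.127.255)
Most specific is 114.56.0.0/17.

114.56.0.0/17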